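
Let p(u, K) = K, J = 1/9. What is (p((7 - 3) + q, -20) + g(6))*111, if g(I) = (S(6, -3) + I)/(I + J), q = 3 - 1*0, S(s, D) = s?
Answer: -110112/55 ≈ -2002.0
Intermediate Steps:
q = 3 (q = 3 + 0 = 3)
J = ⅑ ≈ 0.11111
g(I) = (6 + I)/(⅑ + I) (g(I) = (6 + I)/(I + ⅑) = (6 + I)/(⅑ + I))
(p((7 - 3) + q, -20) + g(6))*111 = (-20 + 9*(6 + 6)/(1 + 9*6))*111 = (-20 + 9*12/(1 + 54))*111 = (-20 + 9*12/55)*111 = (-20 + 9*(1/55)*12)*111 = (-20 + 108/55)*111 = -992/55*111 = -110112/55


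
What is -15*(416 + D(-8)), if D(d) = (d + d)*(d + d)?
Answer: -10080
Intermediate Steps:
D(d) = 4*d**2 (D(d) = (2*d)*(2*d) = 4*d**2)
-15*(416 + D(-8)) = -15*(416 + 4*(-8)**2) = -15*(416 + 4*64) = -15*(416 + 256) = -15*672 = -10080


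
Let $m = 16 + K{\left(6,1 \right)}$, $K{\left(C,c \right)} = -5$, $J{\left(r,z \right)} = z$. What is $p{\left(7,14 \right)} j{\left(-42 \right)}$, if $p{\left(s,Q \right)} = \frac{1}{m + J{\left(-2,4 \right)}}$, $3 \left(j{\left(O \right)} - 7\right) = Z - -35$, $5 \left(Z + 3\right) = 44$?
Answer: $\frac{103}{75} \approx 1.3733$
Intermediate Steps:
$Z = \frac{29}{5}$ ($Z = -3 + \frac{1}{5} \cdot 44 = -3 + \frac{44}{5} = \frac{29}{5} \approx 5.8$)
$j{\left(O \right)} = \frac{103}{5}$ ($j{\left(O \right)} = 7 + \frac{\frac{29}{5} - -35}{3} = 7 + \frac{\frac{29}{5} + 35}{3} = 7 + \frac{1}{3} \cdot \frac{204}{5} = 7 + \frac{68}{5} = \frac{103}{5}$)
$m = 11$ ($m = 16 - 5 = 11$)
$p{\left(s,Q \right)} = \frac{1}{15}$ ($p{\left(s,Q \right)} = \frac{1}{11 + 4} = \frac{1}{15}$)
$p{\left(7,14 \right)} j{\left(-42 \right)} = \frac{1}{15} \cdot \frac{103}{5} = \frac{103}{75}$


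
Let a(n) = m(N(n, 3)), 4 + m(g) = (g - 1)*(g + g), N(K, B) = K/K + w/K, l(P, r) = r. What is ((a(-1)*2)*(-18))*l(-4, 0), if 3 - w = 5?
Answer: 0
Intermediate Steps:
w = -2 (w = 3 - 1*5 = 3 - 5 = -2)
N(K, B) = 1 - 2/K (N(K, B) = K/K - 2/K = 1 - 2/K)
m(g) = -4 + 2*g*(-1 + g) (m(g) = -4 + (g - 1)*(g + g) = -4 + (-1 + g)*(2*g) = -4 + 2*g*(-1 + g))
a(n) = -4 - 2*(-2 + n)/n + 2*(-2 + n)²/n² (a(n) = -4 - 2*(-2 + n)/n + 2*((-2 + n)/n)² = -4 - 2*(-2 + n)/n + 2*((-2 + n)²/n²) = -4 - 2*(-2 + n)/n + 2*(-2 + n)²/n²)
((a(-1)*2)*(-18))*l(-4, 0) = (((-4 - 4/(-1) + 8/(-1)²)*2)*(-18))*0 = (((-4 - 4*(-1) + 8*1)*2)*(-18))*0 = (((-4 + 4 + 8)*2)*(-18))*0 = ((8*2)*(-18))*0 = (16*(-18))*0 = -288*0 = 0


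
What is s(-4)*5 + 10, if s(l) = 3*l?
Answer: -50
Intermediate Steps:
s(-4)*5 + 10 = (3*(-4))*5 + 10 = -12*5 + 10 = -60 + 10 = -50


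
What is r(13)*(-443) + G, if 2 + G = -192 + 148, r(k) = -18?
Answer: 7928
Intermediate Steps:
G = -46 (G = -2 + (-192 + 148) = -2 - 44 = -46)
r(13)*(-443) + G = -18*(-443) - 46 = 7974 - 46 = 7928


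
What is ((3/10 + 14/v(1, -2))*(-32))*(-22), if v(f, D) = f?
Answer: 50336/5 ≈ 10067.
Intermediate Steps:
((3/10 + 14/v(1, -2))*(-32))*(-22) = ((3/10 + 14/1)*(-32))*(-22) = ((3*(⅒) + 14*1)*(-32))*(-22) = ((3/10 + 14)*(-32))*(-22) = ((143/10)*(-32))*(-22) = -2288/5*(-22) = 50336/5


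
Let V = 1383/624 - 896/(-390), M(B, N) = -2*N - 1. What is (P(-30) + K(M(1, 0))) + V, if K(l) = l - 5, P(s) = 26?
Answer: 76483/3120 ≈ 24.514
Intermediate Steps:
M(B, N) = -1 - 2*N
K(l) = -5 + l
V = 14083/3120 (V = 1383*(1/624) - 896*(-1/390) = 461/208 + 448/195 = 14083/3120 ≈ 4.5138)
(P(-30) + K(M(1, 0))) + V = (26 + (-5 + (-1 - 2*0))) + 14083/3120 = (26 + (-5 + (-1 + 0))) + 14083/3120 = (26 + (-5 - 1)) + 14083/3120 = (26 - 6) + 14083/3120 = 20 + 14083/3120 = 76483/3120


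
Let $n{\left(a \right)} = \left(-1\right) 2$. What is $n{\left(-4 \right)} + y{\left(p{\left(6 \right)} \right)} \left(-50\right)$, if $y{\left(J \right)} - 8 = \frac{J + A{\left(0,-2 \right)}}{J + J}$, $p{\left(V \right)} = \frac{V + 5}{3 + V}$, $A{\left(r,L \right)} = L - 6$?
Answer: $- \frac{2897}{11} \approx -263.36$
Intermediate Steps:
$A{\left(r,L \right)} = -6 + L$ ($A{\left(r,L \right)} = L - 6 = -6 + L$)
$p{\left(V \right)} = \frac{5 + V}{3 + V}$
$n{\left(a \right)} = -2$
$y{\left(J \right)} = 8 + \frac{-8 + J}{2 J}$ ($y{\left(J \right)} = 8 + \frac{J - 8}{J + J} = 8 + \frac{J - 8}{2 J} = 8 + \left(-8 + J\right) \frac{1}{2 J} = 8 + \frac{-8 + J}{2 J}$)
$n{\left(-4 \right)} + y{\left(p{\left(6 \right)} \right)} \left(-50\right) = -2 + \left(\frac{17}{2} - \frac{4}{\frac{1}{3 + 6} \left(5 + 6\right)}\right) \left(-50\right) = -2 + \left(\frac{17}{2} - \frac{4}{\frac{1}{9} \cdot 11}\right) \left(-50\right) = -2 + \left(\frac{17}{2} - \frac{4}{\frac{11}{9}}\right) \left(-50\right) = -2 + \left(\frac{17}{2} - \frac{36}{11}\right) \left(-50\right) = -2 + \frac{115}{22} \left(-50\right) = -2 - \frac{2875}{11} = - \frac{2897}{11}$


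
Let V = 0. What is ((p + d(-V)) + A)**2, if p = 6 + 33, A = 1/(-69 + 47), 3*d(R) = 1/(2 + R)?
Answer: 1666681/1089 ≈ 1530.5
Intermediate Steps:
d(R) = 1/(3*(2 + R))
A = -1/22 (A = 1/(-22) = -1/22 ≈ -0.045455)
p = 39
((p + d(-V)) + A)**2 = ((39 + 1/(3*(2 - 1*0))) - 1/22)**2 = ((39 + 1/(3*(2 + 0))) - 1/22)**2 = ((39 + (1/3)/2) - 1/22)**2 = ((39 + (1/3)*(1/2)) - 1/22)**2 = ((39 + 1/6) - 1/22)**2 = (235/6 - 1/22)**2 = (1291/33)**2 = 1666681/1089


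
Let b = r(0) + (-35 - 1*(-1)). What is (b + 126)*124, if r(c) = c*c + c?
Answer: 11408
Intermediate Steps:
r(c) = c + c² (r(c) = c² + c = c + c²)
b = -34 (b = 0*(1 + 0) + (-35 - 1*(-1)) = 0*1 + (-35 + 1) = 0 - 34 = -34)
(b + 126)*124 = (-34 + 126)*124 = 92*124 = 11408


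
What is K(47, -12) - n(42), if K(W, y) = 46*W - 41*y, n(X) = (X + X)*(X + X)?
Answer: -4402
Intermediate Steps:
n(X) = 4*X² (n(X) = (2*X)*(2*X) = 4*X²)
K(W, y) = -41*y + 46*W
K(47, -12) - n(42) = (-41*(-12) + 46*47) - 4*42² = (492 + 2162) - 4*1764 = 2654 - 1*7056 = 2654 - 7056 = -4402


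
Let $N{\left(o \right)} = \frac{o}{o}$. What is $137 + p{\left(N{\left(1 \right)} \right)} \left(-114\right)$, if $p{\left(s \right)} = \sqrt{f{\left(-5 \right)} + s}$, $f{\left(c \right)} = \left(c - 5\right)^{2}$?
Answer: $137 - 114 \sqrt{101} \approx -1008.7$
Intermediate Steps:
$f{\left(c \right)} = \left(-5 + c\right)^{2}$
$N{\left(o \right)} = 1$
$p{\left(s \right)} = \sqrt{100 + s}$ ($p{\left(s \right)} = \sqrt{\left(-5 - 5\right)^{2} + s} = \sqrt{\left(-10\right)^{2} + s} = \sqrt{100 + s}$)
$137 + p{\left(N{\left(1 \right)} \right)} \left(-114\right) = 137 + \sqrt{100 + 1} \left(-114\right) = 137 + \sqrt{101} \left(-114\right) = 137 - 114 \sqrt{101}$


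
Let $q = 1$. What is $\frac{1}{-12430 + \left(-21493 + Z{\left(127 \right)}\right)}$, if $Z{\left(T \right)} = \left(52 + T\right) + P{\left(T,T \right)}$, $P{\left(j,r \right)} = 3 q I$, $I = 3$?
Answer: $- \frac{1}{33735} \approx -2.9643 \cdot 10^{-5}$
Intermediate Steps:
$P{\left(j,r \right)} = 9$ ($P{\left(j,r \right)} = 3 \cdot 1 \cdot 3 = 3 \cdot 3 = 9$)
$Z{\left(T \right)} = 61 + T$ ($Z{\left(T \right)} = \left(52 + T\right) + 9 = 61 + T$)
$\frac{1}{-12430 + \left(-21493 + Z{\left(127 \right)}\right)} = \frac{1}{-12430 + \left(-21493 + \left(61 + 127\right)\right)} = \frac{1}{-12430 + \left(-21493 + 188\right)} = \frac{1}{-12430 - 21305} = \frac{1}{-33735} = - \frac{1}{33735}$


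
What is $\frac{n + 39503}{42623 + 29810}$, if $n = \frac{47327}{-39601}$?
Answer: $\frac{1564310976}{2868419233} \approx 0.54536$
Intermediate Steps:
$n = - \frac{47327}{39601}$ ($n = 47327 \left(- \frac{1}{39601}\right) = - \frac{47327}{39601} \approx -1.1951$)
$\frac{n + 39503}{42623 + 29810} = \frac{- \frac{47327}{39601} + 39503}{42623 + 29810} = \frac{1564310976}{39601 \cdot 72433} = \frac{1564310976}{39601} \cdot \frac{1}{72433} = \frac{1564310976}{2868419233}$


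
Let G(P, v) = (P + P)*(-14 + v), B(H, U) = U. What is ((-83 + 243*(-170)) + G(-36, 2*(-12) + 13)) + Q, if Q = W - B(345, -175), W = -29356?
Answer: -68774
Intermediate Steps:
Q = -29181 (Q = -29356 - 1*(-175) = -29356 + 175 = -29181)
G(P, v) = 2*P*(-14 + v) (G(P, v) = (2*P)*(-14 + v) = 2*P*(-14 + v))
((-83 + 243*(-170)) + G(-36, 2*(-12) + 13)) + Q = ((-83 + 243*(-170)) + 2*(-36)*(-14 + (2*(-12) + 13))) - 29181 = ((-83 - 41310) + 2*(-36)*(-14 + (-24 + 13))) - 29181 = (-41393 + 2*(-36)*(-14 - 11)) - 29181 = (-41393 + 2*(-36)*(-25)) - 29181 = (-41393 + 1800) - 29181 = -39593 - 29181 = -68774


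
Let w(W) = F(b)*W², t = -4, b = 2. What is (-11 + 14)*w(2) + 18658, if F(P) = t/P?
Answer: 18634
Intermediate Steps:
F(P) = -4/P
w(W) = -2*W² (w(W) = (-4/2)*W² = (-4*½)*W² = -2*W²)
(-11 + 14)*w(2) + 18658 = (-11 + 14)*(-2*2²) + 18658 = 3*(-2*4) + 18658 = 3*(-8) + 18658 = -24 + 18658 = 18634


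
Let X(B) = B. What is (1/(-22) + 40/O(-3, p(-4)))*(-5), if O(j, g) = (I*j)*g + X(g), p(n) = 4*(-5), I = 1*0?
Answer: 225/22 ≈ 10.227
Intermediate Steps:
I = 0
p(n) = -20
O(j, g) = g (O(j, g) = (0*j)*g + g = 0*g + g = 0 + g = g)
(1/(-22) + 40/O(-3, p(-4)))*(-5) = (1/(-22) + 40/(-20))*(-5) = (-1/22 + 40*(-1/20))*(-5) = (-1/22 - 2)*(-5) = -45/22*(-5) = 225/22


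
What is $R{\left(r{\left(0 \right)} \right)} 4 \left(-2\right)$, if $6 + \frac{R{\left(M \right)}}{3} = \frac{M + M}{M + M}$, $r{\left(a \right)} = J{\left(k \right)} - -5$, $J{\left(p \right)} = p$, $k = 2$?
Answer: $120$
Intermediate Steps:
$r{\left(a \right)} = 7$ ($r{\left(a \right)} = 2 - -5 = 2 + 5 = 7$)
$R{\left(M \right)} = -15$ ($R{\left(M \right)} = -18 + 3 \frac{M + M}{M + M} = -18 + 3 \frac{2 M}{2 M} = -18 + 3 \cdot 2 M \frac{1}{2 M} = -18 + 3 \cdot 1 = -18 + 3 = -15$)
$R{\left(r{\left(0 \right)} \right)} 4 \left(-2\right) = \left(-15\right) 4 \left(-2\right) = \left(-60\right) \left(-2\right) = 120$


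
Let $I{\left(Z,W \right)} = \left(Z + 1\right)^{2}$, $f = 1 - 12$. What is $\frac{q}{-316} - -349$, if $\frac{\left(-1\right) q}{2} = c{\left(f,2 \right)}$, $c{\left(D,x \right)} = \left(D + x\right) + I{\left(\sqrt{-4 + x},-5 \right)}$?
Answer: $\frac{27566}{79} + \frac{i \sqrt{2}}{79} \approx 348.94 + 0.017901 i$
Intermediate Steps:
$f = -11$ ($f = 1 - 12 = -11$)
$I{\left(Z,W \right)} = \left(1 + Z\right)^{2}$
$c{\left(D,x \right)} = D + x + \left(1 + \sqrt{-4 + x}\right)^{2}$ ($c{\left(D,x \right)} = \left(D + x\right) + \left(1 + \sqrt{-4 + x}\right)^{2} = D + x + \left(1 + \sqrt{-4 + x}\right)^{2}$)
$q = 18 - 2 \left(1 + i \sqrt{2}\right)^{2}$ ($q = - 2 \left(-11 + 2 + \left(1 + \sqrt{-4 + 2}\right)^{2}\right) = - 2 \left(-11 + 2 + \left(1 + \sqrt{-2}\right)^{2}\right) = - 2 \left(-11 + 2 + \left(1 + i \sqrt{2}\right)^{2}\right) = - 2 \left(-9 + \left(1 + i \sqrt{2}\right)^{2}\right) = 18 - 2 \left(1 + i \sqrt{2}\right)^{2} \approx 20.0 - 5.6569 i$)
$\frac{q}{-316} - -349 = \frac{20 - 4 i \sqrt{2}}{-316} - -349 = \left(20 - 4 i \sqrt{2}\right) \left(- \frac{1}{316}\right) + 349 = \left(- \frac{5}{79} + \frac{i \sqrt{2}}{79}\right) + 349 = \frac{27566}{79} + \frac{i \sqrt{2}}{79}$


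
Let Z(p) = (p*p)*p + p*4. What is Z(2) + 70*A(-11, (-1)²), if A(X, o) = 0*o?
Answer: 16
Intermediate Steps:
A(X, o) = 0
Z(p) = p³ + 4*p (Z(p) = p²*p + 4*p = p³ + 4*p)
Z(2) + 70*A(-11, (-1)²) = 2*(4 + 2²) + 70*0 = 2*(4 + 4) + 0 = 2*8 + 0 = 16 + 0 = 16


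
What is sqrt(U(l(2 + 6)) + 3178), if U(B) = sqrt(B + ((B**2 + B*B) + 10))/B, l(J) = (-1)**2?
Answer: sqrt(3178 + sqrt(13)) ≈ 56.406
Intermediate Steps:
l(J) = 1
U(B) = sqrt(10 + B + 2*B**2)/B (U(B) = sqrt(B + ((B**2 + B**2) + 10))/B = sqrt(B + (2*B**2 + 10))/B = sqrt(B + (10 + 2*B**2))/B = sqrt(10 + B + 2*B**2)/B)
sqrt(U(l(2 + 6)) + 3178) = sqrt(sqrt(10 + 1 + 2*1**2)/1 + 3178) = sqrt(1*sqrt(10 + 1 + 2*1) + 3178) = sqrt(1*sqrt(10 + 1 + 2) + 3178) = sqrt(1*sqrt(13) + 3178) = sqrt(sqrt(13) + 3178) = sqrt(3178 + sqrt(13))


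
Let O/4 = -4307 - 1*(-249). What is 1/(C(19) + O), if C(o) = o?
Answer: -1/16213 ≈ -6.1679e-5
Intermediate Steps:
O = -16232 (O = 4*(-4307 - 1*(-249)) = 4*(-4307 + 249) = 4*(-4058) = -16232)
1/(C(19) + O) = 1/(19 - 16232) = 1/(-16213) = -1/16213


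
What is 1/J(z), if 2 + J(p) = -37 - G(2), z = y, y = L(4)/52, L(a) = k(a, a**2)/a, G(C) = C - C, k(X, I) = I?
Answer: -1/39 ≈ -0.025641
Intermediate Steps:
G(C) = 0
L(a) = a (L(a) = a**2/a = a)
y = 1/13 (y = 4/52 = 4*(1/52) = 1/13 ≈ 0.076923)
z = 1/13 ≈ 0.076923
J(p) = -39 (J(p) = -2 + (-37 - 1*0) = -2 + (-37 + 0) = -2 - 37 = -39)
1/J(z) = 1/(-39) = -1/39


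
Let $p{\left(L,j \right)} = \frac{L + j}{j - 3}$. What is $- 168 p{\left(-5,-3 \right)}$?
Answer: $-224$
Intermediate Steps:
$p{\left(L,j \right)} = \frac{L + j}{-3 + j}$
$- 168 p{\left(-5,-3 \right)} = - 168 \frac{-5 - 3}{-3 - 3} = - 168 \frac{1}{-6} \left(-8\right) = - 168 \left(\left(- \frac{1}{6}\right) \left(-8\right)\right) = \left(-168\right) \frac{4}{3} = -224$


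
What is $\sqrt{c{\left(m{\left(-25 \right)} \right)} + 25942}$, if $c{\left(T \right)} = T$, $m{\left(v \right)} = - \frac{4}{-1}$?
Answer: $\sqrt{25946} \approx 161.08$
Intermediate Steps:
$m{\left(v \right)} = 4$ ($m{\left(v \right)} = \left(-4\right) \left(-1\right) = 4$)
$\sqrt{c{\left(m{\left(-25 \right)} \right)} + 25942} = \sqrt{4 + 25942} = \sqrt{25946}$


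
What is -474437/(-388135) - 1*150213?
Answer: -58302448318/388135 ≈ -1.5021e+5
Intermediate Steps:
-474437/(-388135) - 1*150213 = -474437*(-1/388135) - 150213 = 474437/388135 - 150213 = -58302448318/388135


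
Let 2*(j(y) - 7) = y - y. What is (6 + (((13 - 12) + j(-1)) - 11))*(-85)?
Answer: -255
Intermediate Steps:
j(y) = 7 (j(y) = 7 + (y - y)/2 = 7 + (½)*0 = 7 + 0 = 7)
(6 + (((13 - 12) + j(-1)) - 11))*(-85) = (6 + (((13 - 12) + 7) - 11))*(-85) = (6 + ((1 + 7) - 11))*(-85) = (6 + (8 - 11))*(-85) = (6 - 3)*(-85) = 3*(-85) = -255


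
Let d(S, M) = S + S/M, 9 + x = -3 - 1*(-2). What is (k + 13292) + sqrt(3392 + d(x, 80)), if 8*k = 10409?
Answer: 116745/8 + sqrt(54110)/4 ≈ 14651.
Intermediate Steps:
k = 10409/8 (k = (1/8)*10409 = 10409/8 ≈ 1301.1)
x = -10 (x = -9 + (-3 - 1*(-2)) = -9 + (-3 + 2) = -9 - 1 = -10)
(k + 13292) + sqrt(3392 + d(x, 80)) = (10409/8 + 13292) + sqrt(3392 + (-10 - 10/80)) = 116745/8 + sqrt(3392 + (-10 - 10*1/80)) = 116745/8 + sqrt(3392 + (-10 - 1/8)) = 116745/8 + sqrt(3392 - 81/8) = 116745/8 + sqrt(27055/8) = 116745/8 + sqrt(54110)/4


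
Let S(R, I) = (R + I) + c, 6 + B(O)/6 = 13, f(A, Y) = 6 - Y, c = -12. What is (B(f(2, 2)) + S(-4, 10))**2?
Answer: 1296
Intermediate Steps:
B(O) = 42 (B(O) = -36 + 6*13 = -36 + 78 = 42)
S(R, I) = -12 + I + R (S(R, I) = (R + I) - 12 = (I + R) - 12 = -12 + I + R)
(B(f(2, 2)) + S(-4, 10))**2 = (42 + (-12 + 10 - 4))**2 = (42 - 6)**2 = 36**2 = 1296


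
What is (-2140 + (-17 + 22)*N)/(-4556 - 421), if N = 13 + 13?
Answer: 670/1659 ≈ 0.40386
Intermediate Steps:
N = 26
(-2140 + (-17 + 22)*N)/(-4556 - 421) = (-2140 + (-17 + 22)*26)/(-4556 - 421) = (-2140 + 5*26)/(-4977) = (-2140 + 130)*(-1/4977) = -2010*(-1/4977) = 670/1659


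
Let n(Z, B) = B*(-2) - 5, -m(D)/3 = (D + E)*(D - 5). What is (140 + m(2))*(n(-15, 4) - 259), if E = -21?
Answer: 8432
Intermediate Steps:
m(D) = -3*(-21 + D)*(-5 + D) (m(D) = -3*(D - 21)*(D - 5) = -3*(-21 + D)*(-5 + D))
n(Z, B) = -5 - 2*B (n(Z, B) = -2*B - 5 = -5 - 2*B)
(140 + m(2))*(n(-15, 4) - 259) = (140 + (-315 - 3*2² + 78*2))*((-5 - 2*4) - 259) = (140 + (-315 - 3*4 + 156))*((-5 - 8) - 259) = (140 + (-315 - 12 + 156))*(-13 - 259) = (140 - 171)*(-272) = -31*(-272) = 8432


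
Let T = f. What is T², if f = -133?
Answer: 17689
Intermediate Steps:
T = -133
T² = (-133)² = 17689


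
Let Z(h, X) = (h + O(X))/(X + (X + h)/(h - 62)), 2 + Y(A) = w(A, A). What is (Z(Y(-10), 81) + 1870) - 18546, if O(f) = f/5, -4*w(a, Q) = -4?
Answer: -418812952/25115 ≈ -16676.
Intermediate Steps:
w(a, Q) = 1 (w(a, Q) = -¼*(-4) = 1)
Y(A) = -1 (Y(A) = -2 + 1 = -1)
O(f) = f/5 (O(f) = f*(⅕) = f/5)
Z(h, X) = (h + X/5)/(X + (X + h)/(-62 + h)) (Z(h, X) = (h + X/5)/(X + (X + h)/(h - 62)) = (h + X/5)/(X + (X + h)/(-62 + h)))
(Z(Y(-10), 81) + 1870) - 18546 = (((-1)² - 62*(-1) - 62/5*81 + (⅕)*81*(-1))/(-1 - 61*81 + 81*(-1)) + 1870) - 18546 = ((1 + 62 - 5022/5 - 81/5)/(-1 - 4941 - 81) + 1870) - 18546 = (-4788/5/(-5023) + 1870) - 18546 = (-1/5023*(-4788/5) + 1870) - 18546 = (4788/25115 + 1870) - 18546 = 46969838/25115 - 18546 = -418812952/25115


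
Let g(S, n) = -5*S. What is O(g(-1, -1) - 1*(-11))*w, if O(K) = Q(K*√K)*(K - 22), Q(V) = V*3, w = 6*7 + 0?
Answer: -48384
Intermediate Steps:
w = 42 (w = 42 + 0 = 42)
Q(V) = 3*V
O(K) = 3*K^(3/2)*(-22 + K) (O(K) = (3*(K*√K))*(K - 22) = (3*K^(3/2))*(-22 + K) = 3*K^(3/2)*(-22 + K))
O(g(-1, -1) - 1*(-11))*w = (3*(-5*(-1) - 1*(-11))^(3/2)*(-22 + (-5*(-1) - 1*(-11))))*42 = (3*(5 + 11)^(3/2)*(-22 + (5 + 11)))*42 = (3*16^(3/2)*(-22 + 16))*42 = (3*64*(-6))*42 = -1152*42 = -48384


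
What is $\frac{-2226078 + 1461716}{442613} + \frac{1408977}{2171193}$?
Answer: $- \frac{345315295655}{320332749103} \approx -1.078$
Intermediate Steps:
$\frac{-2226078 + 1461716}{442613} + \frac{1408977}{2171193} = \left(-764362\right) \frac{1}{442613} + 1408977 \cdot \frac{1}{2171193} = - \frac{764362}{442613} + \frac{469659}{723731} = - \frac{345315295655}{320332749103}$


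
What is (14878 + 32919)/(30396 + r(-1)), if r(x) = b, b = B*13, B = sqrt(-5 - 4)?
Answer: 484279204/307972779 - 621361*I/307972779 ≈ 1.5725 - 0.0020176*I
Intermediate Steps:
B = 3*I (B = sqrt(-9) = 3*I ≈ 3.0*I)
b = 39*I (b = (3*I)*13 = 39*I ≈ 39.0*I)
r(x) = 39*I
(14878 + 32919)/(30396 + r(-1)) = (14878 + 32919)/(30396 + 39*I) = 47797*((30396 - 39*I)/923918337) = 47797*(30396 - 39*I)/923918337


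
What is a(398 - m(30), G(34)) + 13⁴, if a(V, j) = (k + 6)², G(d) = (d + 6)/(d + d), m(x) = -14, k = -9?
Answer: 28570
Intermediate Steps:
G(d) = (6 + d)/(2*d) (G(d) = (6 + d)/((2*d)) = (6 + d)*(1/(2*d)) = (6 + d)/(2*d))
a(V, j) = 9 (a(V, j) = (-9 + 6)² = (-3)² = 9)
a(398 - m(30), G(34)) + 13⁴ = 9 + 13⁴ = 9 + 28561 = 28570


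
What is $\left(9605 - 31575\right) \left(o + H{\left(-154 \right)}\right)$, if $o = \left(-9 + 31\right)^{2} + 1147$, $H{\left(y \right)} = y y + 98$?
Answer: $-559026650$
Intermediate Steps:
$H{\left(y \right)} = 98 + y^{2}$ ($H{\left(y \right)} = y^{2} + 98 = 98 + y^{2}$)
$o = 1631$ ($o = 22^{2} + 1147 = 484 + 1147 = 1631$)
$\left(9605 - 31575\right) \left(o + H{\left(-154 \right)}\right) = \left(9605 - 31575\right) \left(1631 + \left(98 + \left(-154\right)^{2}\right)\right) = \left(9605 - 31575\right) \left(1631 + \left(98 + 23716\right)\right) = - 21970 \left(1631 + 23814\right) = \left(-21970\right) 25445 = -559026650$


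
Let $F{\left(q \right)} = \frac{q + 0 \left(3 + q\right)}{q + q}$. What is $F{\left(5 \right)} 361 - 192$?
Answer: $- \frac{23}{2} \approx -11.5$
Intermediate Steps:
$F{\left(q \right)} = \frac{1}{2}$ ($F{\left(q \right)} = \frac{q + 0}{2 q} = q \frac{1}{2 q} = \frac{1}{2}$)
$F{\left(5 \right)} 361 - 192 = \frac{1}{2} \cdot 361 - 192 = \frac{361}{2} - 192 = - \frac{23}{2}$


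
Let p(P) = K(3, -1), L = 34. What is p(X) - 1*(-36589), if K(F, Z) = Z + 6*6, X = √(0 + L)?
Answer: 36624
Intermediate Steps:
X = √34 (X = √(0 + 34) = √34 ≈ 5.8309)
K(F, Z) = 36 + Z (K(F, Z) = Z + 36 = 36 + Z)
p(P) = 35 (p(P) = 36 - 1 = 35)
p(X) - 1*(-36589) = 35 - 1*(-36589) = 35 + 36589 = 36624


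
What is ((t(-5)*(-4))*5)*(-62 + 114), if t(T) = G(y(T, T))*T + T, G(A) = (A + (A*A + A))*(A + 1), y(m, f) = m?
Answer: -306800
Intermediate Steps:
G(A) = (1 + A)*(A² + 2*A) (G(A) = (A + (A² + A))*(1 + A) = (A + (A + A²))*(1 + A) = (A² + 2*A)*(1 + A) = (1 + A)*(A² + 2*A))
t(T) = T + T²*(2 + T² + 3*T) (t(T) = (T*(2 + T² + 3*T))*T + T = T²*(2 + T² + 3*T) + T = T + T²*(2 + T² + 3*T))
((t(-5)*(-4))*5)*(-62 + 114) = ((-5*(1 - 5*(2 + (-5)² + 3*(-5)))*(-4))*5)*(-62 + 114) = ((-5*(1 - 5*(2 + 25 - 15))*(-4))*5)*52 = ((-5*(1 - 5*12)*(-4))*5)*52 = ((-5*(1 - 60)*(-4))*5)*52 = ((-5*(-59)*(-4))*5)*52 = ((295*(-4))*5)*52 = -1180*5*52 = -5900*52 = -306800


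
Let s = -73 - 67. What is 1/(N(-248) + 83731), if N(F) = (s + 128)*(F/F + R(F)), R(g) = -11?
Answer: 1/83851 ≈ 1.1926e-5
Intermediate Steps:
s = -140
N(F) = 120 (N(F) = (-140 + 128)*(F/F - 11) = -12*(1 - 11) = -12*(-10) = 120)
1/(N(-248) + 83731) = 1/(120 + 83731) = 1/83851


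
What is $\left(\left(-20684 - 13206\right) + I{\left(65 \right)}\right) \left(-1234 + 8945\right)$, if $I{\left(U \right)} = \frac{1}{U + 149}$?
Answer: $- \frac{55923711349}{214} \approx -2.6133 \cdot 10^{8}$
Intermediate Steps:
$I{\left(U \right)} = \frac{1}{149 + U}$
$\left(\left(-20684 - 13206\right) + I{\left(65 \right)}\right) \left(-1234 + 8945\right) = \left(\left(-20684 - 13206\right) + \frac{1}{149 + 65}\right) \left(-1234 + 8945\right) = \left(-33890 + \frac{1}{214}\right) 7711 = \left(- \frac{7252459}{214}\right) 7711 = - \frac{55923711349}{214}$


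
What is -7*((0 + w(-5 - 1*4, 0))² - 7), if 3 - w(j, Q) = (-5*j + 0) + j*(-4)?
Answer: -42539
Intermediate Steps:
w(j, Q) = 3 + 9*j (w(j, Q) = 3 - ((-5*j + 0) + j*(-4)) = 3 - (-5*j - 4*j) = 3 - (-9)*j = 3 + 9*j)
-7*((0 + w(-5 - 1*4, 0))² - 7) = -7*((0 + (3 + 9*(-5 - 1*4)))² - 7) = -7*((0 + (3 + 9*(-5 - 4)))² - 7) = -7*((0 + (3 + 9*(-9)))² - 7) = -7*((0 + (3 - 81))² - 7) = -7*((0 - 78)² - 7) = -7*((-78)² - 7) = -7*(6084 - 7) = -7*6077 = -42539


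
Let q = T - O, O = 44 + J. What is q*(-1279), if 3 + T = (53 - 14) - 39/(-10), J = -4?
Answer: 1279/10 ≈ 127.90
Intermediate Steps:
T = 399/10 (T = -3 + ((53 - 14) - 39/(-10)) = -3 + (39 - 39*(-1/10)) = -3 + (39 + 39/10) = -3 + 429/10 = 399/10 ≈ 39.900)
O = 40 (O = 44 - 4 = 40)
q = -1/10 (q = 399/10 - 1*40 = 399/10 - 40 = -1/10 ≈ -0.10000)
q*(-1279) = -1/10*(-1279) = 1279/10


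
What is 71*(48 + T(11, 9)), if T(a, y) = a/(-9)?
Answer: 29891/9 ≈ 3321.2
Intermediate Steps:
T(a, y) = -a/9 (T(a, y) = a*(-⅑) = -a/9)
71*(48 + T(11, 9)) = 71*(48 - ⅑*11) = 71*(48 - 11/9) = 71*(421/9) = 29891/9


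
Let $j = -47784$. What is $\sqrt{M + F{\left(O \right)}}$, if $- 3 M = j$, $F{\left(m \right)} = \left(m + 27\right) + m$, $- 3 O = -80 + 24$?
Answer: $\frac{\sqrt{143931}}{3} \approx 126.46$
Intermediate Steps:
$O = \frac{56}{3}$ ($O = - \frac{-80 + 24}{3} = \left(- \frac{1}{3}\right) \left(-56\right) = \frac{56}{3} \approx 18.667$)
$F{\left(m \right)} = 27 + 2 m$ ($F{\left(m \right)} = \left(27 + m\right) + m = 27 + 2 m$)
$M = 15928$ ($M = \left(- \frac{1}{3}\right) \left(-47784\right) = 15928$)
$\sqrt{M + F{\left(O \right)}} = \sqrt{15928 + \left(27 + 2 \cdot \frac{56}{3}\right)} = \sqrt{15928 + \left(27 + \frac{112}{3}\right)} = \sqrt{15928 + \frac{193}{3}} = \sqrt{\frac{47977}{3}} = \frac{\sqrt{143931}}{3}$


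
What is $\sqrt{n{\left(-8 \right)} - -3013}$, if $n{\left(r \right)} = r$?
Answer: $\sqrt{3005} \approx 54.818$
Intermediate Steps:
$\sqrt{n{\left(-8 \right)} - -3013} = \sqrt{-8 - -3013} = \sqrt{-8 + 3013} = \sqrt{3005}$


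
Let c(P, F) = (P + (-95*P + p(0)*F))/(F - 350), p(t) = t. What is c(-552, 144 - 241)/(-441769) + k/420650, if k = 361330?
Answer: 2379131008513/2768868934765 ≈ 0.85924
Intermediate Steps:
c(P, F) = -94*P/(-350 + F) (c(P, F) = (P + (-95*P + 0*F))/(F - 350) = (P + (-95*P + 0))/(-350 + F) = (P - 95*P)/(-350 + F) = (-94*P)/(-350 + F) = -94*P/(-350 + F))
c(-552, 144 - 241)/(-441769) + k/420650 = -94*(-552)/(-350 + (144 - 241))/(-441769) + 361330/420650 = -94*(-552)/(-350 - 97)*(-1/441769) + 361330*(1/420650) = -94*(-552)/(-447)*(-1/441769) + 36133/42065 = -94*(-552)*(-1/447)*(-1/441769) + 36133/42065 = -17296/149*(-1/441769) + 36133/42065 = 17296/65823581 + 36133/42065 = 2379131008513/2768868934765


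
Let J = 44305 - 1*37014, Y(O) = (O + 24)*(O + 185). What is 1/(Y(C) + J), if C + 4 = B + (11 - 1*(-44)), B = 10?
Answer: 1/28201 ≈ 3.5460e-5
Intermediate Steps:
C = 61 (C = -4 + (10 + (11 - 1*(-44))) = -4 + (10 + (11 + 44)) = -4 + (10 + 55) = -4 + 65 = 61)
Y(O) = (24 + O)*(185 + O)
J = 7291 (J = 44305 - 37014 = 7291)
1/(Y(C) + J) = 1/((4440 + 61² + 209*61) + 7291) = 1/((4440 + 3721 + 12749) + 7291) = 1/(20910 + 7291) = 1/28201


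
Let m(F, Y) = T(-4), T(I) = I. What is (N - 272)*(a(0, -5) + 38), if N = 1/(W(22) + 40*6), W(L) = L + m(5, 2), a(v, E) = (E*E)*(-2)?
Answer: 140350/43 ≈ 3264.0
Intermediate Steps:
m(F, Y) = -4
a(v, E) = -2*E**2 (a(v, E) = E**2*(-2) = -2*E**2)
W(L) = -4 + L (W(L) = L - 4 = -4 + L)
N = 1/258 (N = 1/((-4 + 22) + 40*6) = 1/(18 + 240) = 1/258 ≈ 0.0038760)
(N - 272)*(a(0, -5) + 38) = (1/258 - 272)*(-2*(-5)**2 + 38) = -70175*(-2*25 + 38)/258 = -70175*(-50 + 38)/258 = -70175/258*(-12) = 140350/43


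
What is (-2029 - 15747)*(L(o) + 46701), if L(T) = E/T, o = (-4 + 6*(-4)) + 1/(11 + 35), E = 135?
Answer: -10790925648/13 ≈ -8.3007e+8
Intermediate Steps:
o = -1287/46 (o = (-4 - 24) + 1/46 = -28 + 1/46 = -1287/46 ≈ -27.978)
L(T) = 135/T
(-2029 - 15747)*(L(o) + 46701) = (-2029 - 15747)*(135/(-1287/46) + 46701) = -17776*(135*(-46/1287) + 46701) = -17776*(-690/143 + 46701) = -17776*6677553/143 = -10790925648/13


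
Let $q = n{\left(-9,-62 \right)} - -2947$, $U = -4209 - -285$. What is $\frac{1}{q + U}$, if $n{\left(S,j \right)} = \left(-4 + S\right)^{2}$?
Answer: $- \frac{1}{808} \approx -0.0012376$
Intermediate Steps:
$U = -3924$ ($U = -4209 + 285 = -3924$)
$q = 3116$ ($q = \left(-4 - 9\right)^{2} - -2947 = \left(-13\right)^{2} + 2947 = 169 + 2947 = 3116$)
$\frac{1}{q + U} = \frac{1}{3116 - 3924} = \frac{1}{-808} = - \frac{1}{808}$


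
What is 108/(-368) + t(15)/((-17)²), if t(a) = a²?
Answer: 12897/26588 ≈ 0.48507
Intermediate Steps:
108/(-368) + t(15)/((-17)²) = 108/(-368) + 15²/((-17)²) = 108*(-1/368) + 225/289 = -27/92 + 225*(1/289) = -27/92 + 225/289 = 12897/26588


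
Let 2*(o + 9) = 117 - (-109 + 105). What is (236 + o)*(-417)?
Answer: -239775/2 ≈ -1.1989e+5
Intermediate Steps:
o = 103/2 (o = -9 + (117 - (-109 + 105))/2 = -9 + (117 - 1*(-4))/2 = -9 + (117 + 4)/2 = -9 + (½)*121 = -9 + 121/2 = 103/2 ≈ 51.500)
(236 + o)*(-417) = (236 + 103/2)*(-417) = (575/2)*(-417) = -239775/2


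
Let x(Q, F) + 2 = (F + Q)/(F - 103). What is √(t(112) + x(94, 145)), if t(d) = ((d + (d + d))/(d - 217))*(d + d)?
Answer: I*√31448130/210 ≈ 26.704*I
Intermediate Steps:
t(d) = 6*d²/(-217 + d) (t(d) = ((d + 2*d)/(-217 + d))*(2*d) = ((3*d)/(-217 + d))*(2*d) = (3*d/(-217 + d))*(2*d) = 6*d²/(-217 + d))
x(Q, F) = -2 + (F + Q)/(-103 + F) (x(Q, F) = -2 + (F + Q)/(F - 103) = -2 + (F + Q)/(-103 + F))
√(t(112) + x(94, 145)) = √(6*112²/(-217 + 112) + (206 + 94 - 1*145)/(-103 + 145)) = √(6*12544/(-105) + (206 + 94 - 145)/42) = √(6*12544*(-1/105) + (1/42)*155) = √(-3584/5 + 155/42) = √(-149753/210) = I*√31448130/210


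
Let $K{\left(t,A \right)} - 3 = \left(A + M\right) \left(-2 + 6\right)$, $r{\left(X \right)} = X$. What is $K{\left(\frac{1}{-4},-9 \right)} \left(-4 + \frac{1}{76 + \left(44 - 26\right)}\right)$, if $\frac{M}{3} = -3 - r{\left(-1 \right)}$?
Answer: $\frac{21375}{94} \approx 227.39$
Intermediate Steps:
$M = -6$ ($M = 3 \left(-3 - -1\right) = 3 \left(-3 + 1\right) = 3 \left(-2\right) = -6$)
$K{\left(t,A \right)} = -21 + 4 A$ ($K{\left(t,A \right)} = 3 + \left(A - 6\right) \left(-2 + 6\right) = 3 + \left(-6 + A\right) 4 = 3 + \left(-24 + 4 A\right) = -21 + 4 A$)
$K{\left(\frac{1}{-4},-9 \right)} \left(-4 + \frac{1}{76 + \left(44 - 26\right)}\right) = \left(-21 + 4 \left(-9\right)\right) \left(-4 + \frac{1}{76 + \left(44 - 26\right)}\right) = \left(-21 - 36\right) \left(-4 + \frac{1}{76 + 18}\right) = - 57 \left(-4 + \frac{1}{94}\right) = \left(-57\right) \left(- \frac{375}{94}\right) = \frac{21375}{94}$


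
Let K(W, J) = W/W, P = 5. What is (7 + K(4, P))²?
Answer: 64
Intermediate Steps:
K(W, J) = 1
(7 + K(4, P))² = (7 + 1)² = 8² = 64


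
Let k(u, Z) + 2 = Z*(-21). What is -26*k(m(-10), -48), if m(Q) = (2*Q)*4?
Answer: -26156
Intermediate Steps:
m(Q) = 8*Q
k(u, Z) = -2 - 21*Z (k(u, Z) = -2 + Z*(-21) = -2 - 21*Z)
-26*k(m(-10), -48) = -26*(-2 - 21*(-48)) = -26*(-2 + 1008) = -26*1006 = -26156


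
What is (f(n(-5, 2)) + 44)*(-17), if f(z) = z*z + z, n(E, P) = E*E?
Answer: -11798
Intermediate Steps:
n(E, P) = E²
f(z) = z + z² (f(z) = z² + z = z + z²)
(f(n(-5, 2)) + 44)*(-17) = ((-5)²*(1 + (-5)²) + 44)*(-17) = (25*(1 + 25) + 44)*(-17) = (25*26 + 44)*(-17) = (650 + 44)*(-17) = 694*(-17) = -11798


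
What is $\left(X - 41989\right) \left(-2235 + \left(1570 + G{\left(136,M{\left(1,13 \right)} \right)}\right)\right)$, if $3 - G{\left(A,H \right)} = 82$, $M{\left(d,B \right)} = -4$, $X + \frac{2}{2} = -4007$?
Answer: $34221768$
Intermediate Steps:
$X = -4008$ ($X = -1 - 4007 = -4008$)
$G{\left(A,H \right)} = -79$ ($G{\left(A,H \right)} = 3 - 82 = -79$)
$\left(X - 41989\right) \left(-2235 + \left(1570 + G{\left(136,M{\left(1,13 \right)} \right)}\right)\right) = \left(-4008 - 41989\right) \left(-2235 + \left(1570 - 79\right)\right) = - 45997 \left(-2235 + 1491\right) = \left(-45997\right) \left(-744\right) = 34221768$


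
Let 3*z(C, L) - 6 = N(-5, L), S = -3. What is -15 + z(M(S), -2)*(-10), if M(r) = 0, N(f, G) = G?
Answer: -85/3 ≈ -28.333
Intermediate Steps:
z(C, L) = 2 + L/3
-15 + z(M(S), -2)*(-10) = -15 + (2 + (⅓)*(-2))*(-10) = -15 + (2 - ⅔)*(-10) = -15 + (4/3)*(-10) = -15 - 40/3 = -85/3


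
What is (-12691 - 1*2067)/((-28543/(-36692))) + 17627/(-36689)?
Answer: -19867616292765/1047214127 ≈ -18972.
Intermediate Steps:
(-12691 - 1*2067)/((-28543/(-36692))) + 17627/(-36689) = (-12691 - 2067)/((-28543*(-1/36692))) + 17627*(-1/36689) = -14758/28543/36692 - 17627/36689 = -14758*36692/28543 - 17627/36689 = -541500536/28543 - 17627/36689 = -19867616292765/1047214127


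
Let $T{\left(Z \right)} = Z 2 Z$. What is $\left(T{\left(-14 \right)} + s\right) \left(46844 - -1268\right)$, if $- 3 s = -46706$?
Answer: $\frac{2303698784}{3} \approx 7.679 \cdot 10^{8}$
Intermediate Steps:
$s = \frac{46706}{3}$ ($s = \left(- \frac{1}{3}\right) \left(-46706\right) = \frac{46706}{3} \approx 15569.0$)
$T{\left(Z \right)} = 2 Z^{2}$ ($T{\left(Z \right)} = 2 Z Z = 2 Z^{2}$)
$\left(T{\left(-14 \right)} + s\right) \left(46844 - -1268\right) = \left(2 \left(-14\right)^{2} + \frac{46706}{3}\right) \left(46844 - -1268\right) = \left(2 \cdot 196 + \frac{46706}{3}\right) \left(46844 + \left(1295 - 27\right)\right) = \left(392 + \frac{46706}{3}\right) \left(46844 + 1268\right) = \frac{47882}{3} \cdot 48112 = \frac{2303698784}{3}$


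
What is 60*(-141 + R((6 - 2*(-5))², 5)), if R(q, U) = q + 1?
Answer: 6960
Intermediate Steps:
R(q, U) = 1 + q
60*(-141 + R((6 - 2*(-5))², 5)) = 60*(-141 + (1 + (6 - 2*(-5))²)) = 60*(-141 + (1 + (6 + 10)²)) = 60*(-141 + (1 + 16²)) = 60*(-141 + (1 + 256)) = 60*(-141 + 257) = 60*116 = 6960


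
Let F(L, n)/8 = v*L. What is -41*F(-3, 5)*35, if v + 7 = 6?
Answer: -34440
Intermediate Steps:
v = -1 (v = -7 + 6 = -1)
F(L, n) = -8*L (F(L, n) = 8*(-L) = -8*L)
-41*F(-3, 5)*35 = -(-328)*(-3)*35 = -41*24*35 = -984*35 = -34440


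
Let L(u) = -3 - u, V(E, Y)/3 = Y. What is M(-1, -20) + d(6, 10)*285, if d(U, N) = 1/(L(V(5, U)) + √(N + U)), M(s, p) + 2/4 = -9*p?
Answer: 5533/34 ≈ 162.74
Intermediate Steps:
M(s, p) = -½ - 9*p
V(E, Y) = 3*Y
d(U, N) = 1/(-3 + √(N + U) - 3*U) (d(U, N) = 1/((-3 - 3*U) + √(N + U)) = 1/(-3 + √(N + U) - 3*U))
M(-1, -20) + d(6, 10)*285 = (-½ - 9*(-20)) - 1/(3 - √(10 + 6) + 3*6)*285 = (-½ + 180) - 1/(3 - √16 + 18)*285 = 359/2 - 1/(3 - 1*4 + 18)*285 = 359/2 - 1/(3 - 4 + 18)*285 = 359/2 - 1/17*285 = 359/2 - 285/17 = 5533/34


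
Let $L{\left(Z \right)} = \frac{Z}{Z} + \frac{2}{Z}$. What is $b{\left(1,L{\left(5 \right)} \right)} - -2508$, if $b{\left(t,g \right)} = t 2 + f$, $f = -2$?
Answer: $2508$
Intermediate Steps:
$L{\left(Z \right)} = 1 + \frac{2}{Z}$
$b{\left(t,g \right)} = -2 + 2 t$ ($b{\left(t,g \right)} = t 2 - 2 = 2 t - 2 = -2 + 2 t$)
$b{\left(1,L{\left(5 \right)} \right)} - -2508 = \left(-2 + 2 \cdot 1\right) - -2508 = \left(-2 + 2\right) + 2508 = 0 + 2508 = 2508$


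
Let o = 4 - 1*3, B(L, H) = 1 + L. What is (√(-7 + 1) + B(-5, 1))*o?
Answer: -4 + I*√6 ≈ -4.0 + 2.4495*I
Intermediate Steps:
o = 1 (o = 4 - 3 = 1)
(√(-7 + 1) + B(-5, 1))*o = (√(-7 + 1) + (1 - 5))*1 = (√(-6) - 4)*1 = (I*√6 - 4)*1 = (-4 + I*√6)*1 = -4 + I*√6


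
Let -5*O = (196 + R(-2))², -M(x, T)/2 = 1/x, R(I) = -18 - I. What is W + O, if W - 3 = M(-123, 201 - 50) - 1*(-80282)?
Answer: 9078017/123 ≈ 73805.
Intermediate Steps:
M(x, T) = -2/x
W = 9875057/123 (W = 3 + (-2/(-123) - 1*(-80282)) = 3 + (-2*(-1/123) + 80282) = 3 + (2/123 + 80282) = 3 + 9874688/123 = 9875057/123 ≈ 80285.)
O = -6480 (O = -(196 + (-18 - 1*(-2)))²/5 = -(196 + (-18 + 2))²/5 = -(196 - 16)²/5 = -⅕*180² = -⅕*32400 = -6480)
W + O = 9875057/123 - 6480 = 9078017/123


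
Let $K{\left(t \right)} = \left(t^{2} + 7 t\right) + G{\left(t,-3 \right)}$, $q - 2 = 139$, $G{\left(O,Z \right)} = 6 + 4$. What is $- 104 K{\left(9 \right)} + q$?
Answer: $-15875$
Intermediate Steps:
$G{\left(O,Z \right)} = 10$
$q = 141$ ($q = 2 + 139 = 141$)
$K{\left(t \right)} = 10 + t^{2} + 7 t$ ($K{\left(t \right)} = \left(t^{2} + 7 t\right) + 10 = 10 + t^{2} + 7 t$)
$- 104 K{\left(9 \right)} + q = - 104 \left(10 + 9^{2} + 7 \cdot 9\right) + 141 = - 104 \left(10 + 81 + 63\right) + 141 = \left(-104\right) 154 + 141 = -16016 + 141 = -15875$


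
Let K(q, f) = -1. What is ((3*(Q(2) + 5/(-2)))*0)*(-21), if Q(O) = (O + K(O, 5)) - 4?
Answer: 0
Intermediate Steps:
Q(O) = -5 + O (Q(O) = (O - 1) - 4 = (-1 + O) - 4 = -5 + O)
((3*(Q(2) + 5/(-2)))*0)*(-21) = ((3*((-5 + 2) + 5/(-2)))*0)*(-21) = ((3*(-3 + 5*(-1/2)))*0)*(-21) = ((3*(-3 - 5/2))*0)*(-21) = ((3*(-11/2))*0)*(-21) = -33/2*0*(-21) = 0*(-21) = 0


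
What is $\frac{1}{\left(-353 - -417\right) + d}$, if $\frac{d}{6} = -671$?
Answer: $- \frac{1}{3962} \approx -0.0002524$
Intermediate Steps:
$d = -4026$ ($d = 6 \left(-671\right) = -4026$)
$\frac{1}{\left(-353 - -417\right) + d} = \frac{1}{\left(-353 - -417\right) - 4026} = \frac{1}{\left(-353 + 417\right) - 4026} = \frac{1}{64 - 4026} = \frac{1}{-3962} = - \frac{1}{3962}$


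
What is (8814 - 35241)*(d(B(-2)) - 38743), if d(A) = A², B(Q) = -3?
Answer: 1023623418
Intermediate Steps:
(8814 - 35241)*(d(B(-2)) - 38743) = (8814 - 35241)*((-3)² - 38743) = -26427*(9 - 38743) = -26427*(-38734) = 1023623418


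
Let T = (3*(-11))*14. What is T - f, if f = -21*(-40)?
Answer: -1302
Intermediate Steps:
f = 840
T = -462 (T = -33*14 = -462)
T - f = -462 - 1*840 = -462 - 840 = -1302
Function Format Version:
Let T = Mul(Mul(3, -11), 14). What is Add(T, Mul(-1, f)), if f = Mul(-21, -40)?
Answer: -1302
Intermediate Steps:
f = 840
T = -462 (T = Mul(-33, 14) = -462)
Add(T, Mul(-1, f)) = Add(-462, Mul(-1, 840)) = Add(-462, -840) = -1302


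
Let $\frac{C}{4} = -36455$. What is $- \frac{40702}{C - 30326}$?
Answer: $\frac{20351}{88073} \approx 0.23107$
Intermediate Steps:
$C = -145820$ ($C = 4 \left(-36455\right) = -145820$)
$- \frac{40702}{C - 30326} = - \frac{40702}{-145820 - 30326} = - \frac{40702}{-176146} = \left(-40702\right) \left(- \frac{1}{176146}\right) = \frac{20351}{88073}$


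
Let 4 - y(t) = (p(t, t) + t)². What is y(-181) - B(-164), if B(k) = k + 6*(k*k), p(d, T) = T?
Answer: -292252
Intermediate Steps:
B(k) = k + 6*k²
y(t) = 4 - 4*t² (y(t) = 4 - (t + t)² = 4 - (2*t)² = 4 - 4*t²)
y(-181) - B(-164) = (4 - 4*(-181)²) - (-164)*(1 + 6*(-164)) = (4 - 4*32761) - (-164)*(1 - 984) = (4 - 131044) - (-164)*(-983) = -131040 - 1*161212 = -131040 - 161212 = -292252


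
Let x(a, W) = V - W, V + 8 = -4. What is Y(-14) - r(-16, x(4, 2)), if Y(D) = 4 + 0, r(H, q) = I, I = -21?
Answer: 25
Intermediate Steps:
V = -12 (V = -8 - 4 = -12)
x(a, W) = -12 - W
r(H, q) = -21
Y(D) = 4
Y(-14) - r(-16, x(4, 2)) = 4 - 1*(-21) = 4 + 21 = 25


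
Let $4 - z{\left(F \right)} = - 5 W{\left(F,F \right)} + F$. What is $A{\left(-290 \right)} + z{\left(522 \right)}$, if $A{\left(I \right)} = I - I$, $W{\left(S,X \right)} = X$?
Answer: $2092$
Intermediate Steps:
$A{\left(I \right)} = 0$
$z{\left(F \right)} = 4 + 4 F$ ($z{\left(F \right)} = 4 - \left(- 5 F + F\right) = 4 - - 4 F = 4 + 4 F$)
$A{\left(-290 \right)} + z{\left(522 \right)} = 0 + \left(4 + 4 \cdot 522\right) = 0 + \left(4 + 2088\right) = 0 + 2092 = 2092$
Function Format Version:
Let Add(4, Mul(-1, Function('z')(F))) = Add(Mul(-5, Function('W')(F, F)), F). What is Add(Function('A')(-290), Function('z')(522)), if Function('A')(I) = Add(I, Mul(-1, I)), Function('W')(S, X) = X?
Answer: 2092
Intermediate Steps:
Function('A')(I) = 0
Function('z')(F) = Add(4, Mul(4, F)) (Function('z')(F) = Add(4, Mul(-1, Add(Mul(-5, F), F))) = Add(4, Mul(-1, Mul(-4, F))) = Add(4, Mul(4, F)))
Add(Function('A')(-290), Function('z')(522)) = Add(0, Add(4, Mul(4, 522))) = Add(0, Add(4, 2088)) = Add(0, 2092) = 2092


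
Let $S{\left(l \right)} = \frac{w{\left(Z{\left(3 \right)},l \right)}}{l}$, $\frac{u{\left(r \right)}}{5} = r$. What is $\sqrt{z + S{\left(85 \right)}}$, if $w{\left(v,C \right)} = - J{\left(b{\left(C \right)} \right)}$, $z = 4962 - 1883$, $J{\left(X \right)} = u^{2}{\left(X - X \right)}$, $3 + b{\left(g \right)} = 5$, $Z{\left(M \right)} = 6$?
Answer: $\sqrt{3079} \approx 55.489$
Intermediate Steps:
$u{\left(r \right)} = 5 r$
$b{\left(g \right)} = 2$ ($b{\left(g \right)} = -3 + 5 = 2$)
$J{\left(X \right)} = 0$ ($J{\left(X \right)} = \left(5 \left(X - X\right)\right)^{2} = \left(5 \cdot 0\right)^{2} = 0^{2} = 0$)
$z = 3079$ ($z = 4962 - 1883 = 3079$)
$w{\left(v,C \right)} = 0$ ($w{\left(v,C \right)} = \left(-1\right) 0 = 0$)
$S{\left(l \right)} = 0$ ($S{\left(l \right)} = \frac{0}{l} = 0$)
$\sqrt{z + S{\left(85 \right)}} = \sqrt{3079 + 0} = \sqrt{3079}$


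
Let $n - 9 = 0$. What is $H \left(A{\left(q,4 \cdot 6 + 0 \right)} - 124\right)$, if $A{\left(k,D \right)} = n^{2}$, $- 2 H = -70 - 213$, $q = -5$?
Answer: $- \frac{12169}{2} \approx -6084.5$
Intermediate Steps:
$H = \frac{283}{2}$ ($H = - \frac{-70 - 213}{2} = \left(- \frac{1}{2}\right) \left(-283\right) = \frac{283}{2} \approx 141.5$)
$n = 9$ ($n = 9 + 0 = 9$)
$A{\left(k,D \right)} = 81$ ($A{\left(k,D \right)} = 9^{2} = 81$)
$H \left(A{\left(q,4 \cdot 6 + 0 \right)} - 124\right) = \frac{283 \left(81 - 124\right)}{2} = \frac{283}{2} \left(-43\right) = - \frac{12169}{2}$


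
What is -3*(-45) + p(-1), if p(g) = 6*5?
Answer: 165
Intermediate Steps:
p(g) = 30
-3*(-45) + p(-1) = -3*(-45) + 30 = 135 + 30 = 165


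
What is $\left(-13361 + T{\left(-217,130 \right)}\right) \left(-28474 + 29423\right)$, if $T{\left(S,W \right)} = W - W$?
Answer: $-12679589$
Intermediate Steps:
$T{\left(S,W \right)} = 0$
$\left(-13361 + T{\left(-217,130 \right)}\right) \left(-28474 + 29423\right) = \left(-13361 + 0\right) \left(-28474 + 29423\right) = \left(-13361\right) 949 = -12679589$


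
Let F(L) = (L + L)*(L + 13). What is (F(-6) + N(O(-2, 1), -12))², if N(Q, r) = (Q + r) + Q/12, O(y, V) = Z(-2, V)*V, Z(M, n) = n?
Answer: 1297321/144 ≈ 9009.2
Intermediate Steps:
F(L) = 2*L*(13 + L) (F(L) = (2*L)*(13 + L) = 2*L*(13 + L))
O(y, V) = V² (O(y, V) = V*V = V²)
N(Q, r) = r + 13*Q/12 (N(Q, r) = (Q + r) + Q*(1/12) = (Q + r) + Q/12 = r + 13*Q/12)
(F(-6) + N(O(-2, 1), -12))² = (2*(-6)*(13 - 6) + (-12 + (13/12)*1²))² = (2*(-6)*7 + (-12 + (13/12)*1))² = (-84 + (-12 + 13/12))² = (-84 - 131/12)² = (-1139/12)² = 1297321/144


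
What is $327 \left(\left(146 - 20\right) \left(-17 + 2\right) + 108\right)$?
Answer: $-582714$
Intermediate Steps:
$327 \left(\left(146 - 20\right) \left(-17 + 2\right) + 108\right) = 327 \left(126 \left(-15\right) + 108\right) = 327 \left(-1890 + 108\right) = 327 \left(-1782\right) = -582714$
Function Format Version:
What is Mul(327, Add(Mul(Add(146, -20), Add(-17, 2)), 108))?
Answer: -582714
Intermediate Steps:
Mul(327, Add(Mul(Add(146, -20), Add(-17, 2)), 108)) = Mul(327, Add(Mul(126, -15), 108)) = Mul(327, Add(-1890, 108)) = Mul(327, -1782) = -582714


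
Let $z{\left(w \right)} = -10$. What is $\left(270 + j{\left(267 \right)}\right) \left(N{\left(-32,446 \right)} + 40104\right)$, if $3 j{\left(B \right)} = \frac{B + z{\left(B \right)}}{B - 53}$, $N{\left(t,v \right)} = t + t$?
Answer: $\frac{3475411940}{321} \approx 1.0827 \cdot 10^{7}$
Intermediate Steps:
$N{\left(t,v \right)} = 2 t$
$j{\left(B \right)} = \frac{-10 + B}{3 \left(-53 + B\right)}$ ($j{\left(B \right)} = \frac{\left(B - 10\right) \frac{1}{B - 53}}{3} = \frac{\left(-10 + B\right) \frac{1}{-53 + B}}{3} = \frac{\frac{1}{-53 + B} \left(-10 + B\right)}{3} = \frac{-10 + B}{3 \left(-53 + B\right)}$)
$\left(270 + j{\left(267 \right)}\right) \left(N{\left(-32,446 \right)} + 40104\right) = \left(270 + \frac{-10 + 267}{3 \left(-53 + 267\right)}\right) \left(2 \left(-32\right) + 40104\right) = \left(270 + \frac{1}{3} \cdot \frac{1}{214} \cdot 257\right) \left(-64 + 40104\right) = \left(270 + \frac{1}{3} \cdot \frac{1}{214} \cdot 257\right) 40040 = \left(270 + \frac{257}{642}\right) 40040 = \frac{173597}{642} \cdot 40040 = \frac{3475411940}{321}$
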